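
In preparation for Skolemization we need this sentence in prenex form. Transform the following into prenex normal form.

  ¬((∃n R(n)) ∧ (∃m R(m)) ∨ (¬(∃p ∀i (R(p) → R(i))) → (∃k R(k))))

∀n ∀m ∀p ∃i ∀k ((¬R(n) ∨ ¬R(m)) ∧ R(p) ∧ ¬R(i) ∧ ¬R(k))

Rewrite implications/biconditionals: A → B as ¬A ∨ B.
  ¬((∃n R(n)) ∧ (∃m R(m)) ∨ ¬¬(∃p ∀i (¬R(p) ∨ R(i))) ∨ (∃k R(k)))
Move each ¬ inward, flipping quantifiers it crosses:
  ((∀n ¬R(n)) ∨ (∀m ¬R(m))) ∧ (∀p ∃i (R(p) ∧ ¬R(i))) ∧ (∀k ¬R(k))
All bound variables are already distinct, so no renaming is needed.
Pull the quantifiers to the front (each side's bound variable is not free in the other side):
  ∀n ∀m ∀p ∃i ∀k ((¬R(n) ∨ ¬R(m)) ∧ R(p) ∧ ¬R(i) ∧ ¬R(k))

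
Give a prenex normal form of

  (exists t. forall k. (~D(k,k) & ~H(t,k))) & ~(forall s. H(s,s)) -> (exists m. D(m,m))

Rewrite implications/biconditionals: A → B as ¬A ∨ B.
  ~((exists t. forall k. (~D(k,k) & ~H(t,k))) & ~(forall s. H(s,s))) | (exists m. D(m,m))
Move each ¬ inward, flipping quantifiers it crosses:
  (forall t. exists k. (D(k,k) | H(t,k))) | (forall s. H(s,s)) | (exists m. D(m,m))
All bound variables are already distinct, so no renaming is needed.
Extract every quantifier outward, since the variables are now distinct and don't occur free across branches:
  forall t. exists k. forall s. exists m. (D(k,k) | H(t,k) | H(s,s) | D(m,m))

forall t. exists k. forall s. exists m. (D(k,k) | H(t,k) | H(s,s) | D(m,m))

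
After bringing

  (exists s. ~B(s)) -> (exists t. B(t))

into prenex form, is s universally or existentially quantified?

universal

Rewrite implications/biconditionals: A → B as ¬A ∨ B.
  ~(exists s. ~B(s)) | (exists t. B(t))
Drive negations inward (¬∀x A ≡ ∃x ¬A, ¬∃x A ≡ ∀x ¬A, De Morgan for ∧/∨):
  (forall s. B(s)) | (exists t. B(t))
Pull the quantifiers to the front (each side's bound variable is not free in the other side):
  forall s. exists t. (B(s) | B(t))
The quantifier exists s sits under an odd number of negations (counting the antecedent side of each →), so it flips to forall s.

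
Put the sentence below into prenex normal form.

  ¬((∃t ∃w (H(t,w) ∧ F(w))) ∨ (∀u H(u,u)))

∀t ∀w ∃u ((¬H(t,w) ∨ ¬F(w)) ∧ ¬H(u,u))

Drive negations inward (¬∀x A ≡ ∃x ¬A, ¬∃x A ≡ ∀x ¬A, De Morgan for ∧/∨):
  (∀t ∀w (¬H(t,w) ∨ ¬F(w))) ∧ (∃u ¬H(u,u))
All bound variables are already distinct, so no renaming is needed.
Extract every quantifier outward, since the variables are now distinct and don't occur free across branches:
  ∀t ∀w ∃u ((¬H(t,w) ∨ ¬F(w)) ∧ ¬H(u,u))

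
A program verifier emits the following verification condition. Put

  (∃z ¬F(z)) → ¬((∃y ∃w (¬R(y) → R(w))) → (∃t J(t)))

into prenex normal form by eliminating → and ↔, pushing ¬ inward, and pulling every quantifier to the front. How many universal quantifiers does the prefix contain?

Eliminate → and ↔ using ¬ and ∨.
  ¬(∃z ¬F(z)) ∨ ¬(¬(∃y ∃w (¬¬R(y) ∨ R(w))) ∨ (∃t J(t)))
Push ¬ through the quantifiers and connectives to reach negation normal form:
  (∀z F(z)) ∨ (∃y ∃w (R(y) ∨ R(w))) ∧ (∀t ¬J(t))
All bound variables are already distinct, so no renaming is needed.
Extract every quantifier outward, since the variables are now distinct and don't occur free across branches:
  ∀z ∃y ∃w ∀t (F(z) ∨ (R(y) ∨ R(w)) ∧ ¬J(t))
The prefix is ∀z ∃y ∃w ∀t: 2 universal, 2 existential.

2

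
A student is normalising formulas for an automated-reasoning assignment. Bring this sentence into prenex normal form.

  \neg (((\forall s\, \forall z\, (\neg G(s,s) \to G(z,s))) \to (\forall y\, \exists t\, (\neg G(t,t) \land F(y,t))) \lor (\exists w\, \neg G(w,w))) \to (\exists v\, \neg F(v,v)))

\exists s\, \exists z\, \forall y\, \exists t\, \exists w\, \forall v\, ((\neg G(s,s) \land \neg G(z,s) \lor \neg G(t,t) \land F(y,t) \lor \neg G(w,w)) \land F(v,v))

First replace A → B with ¬A ∨ B.
  \neg (\neg (\neg (\forall s\, \forall z\, (\neg \neg G(s,s) \lor G(z,s))) \lor (\forall y\, \exists t\, (\neg G(t,t) \land F(y,t))) \lor (\exists w\, \neg G(w,w))) \lor (\exists v\, \neg F(v,v)))
Push ¬ through the quantifiers and connectives to reach negation normal form:
  ((\exists s\, \exists z\, (\neg G(s,s) \land \neg G(z,s))) \lor (\forall y\, \exists t\, (\neg G(t,t) \land F(y,t))) \lor (\exists w\, \neg G(w,w))) \land (\forall v\, F(v,v))
All bound variables are already distinct, so no renaming is needed.
Pull the quantifiers to the front (each side's bound variable is not free in the other side):
  \exists s\, \exists z\, \forall y\, \exists t\, \exists w\, \forall v\, ((\neg G(s,s) \land \neg G(z,s) \lor \neg G(t,t) \land F(y,t) \lor \neg G(w,w)) \land F(v,v))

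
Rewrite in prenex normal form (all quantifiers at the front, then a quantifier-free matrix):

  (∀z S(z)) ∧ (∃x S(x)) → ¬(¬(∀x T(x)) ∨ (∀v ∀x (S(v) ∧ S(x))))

Eliminate → and ↔ using ¬ and ∨.
  ¬((∀z S(z)) ∧ (∃x S(x))) ∨ ¬(¬(∀x T(x)) ∨ (∀v ∀x (S(v) ∧ S(x))))
Move each ¬ inward, flipping quantifiers it crosses:
  (∃z ¬S(z)) ∨ (∀x ¬S(x)) ∨ (∀x T(x)) ∧ (∃v ∃x (¬S(v) ∨ ¬S(x)))
Standardize variables apart so no two quantifiers bind the same name: x↦s, x↦v1.
  (∃z ¬S(z)) ∨ (∀x ¬S(x)) ∨ (∀s T(s)) ∧ (∃v ∃v1 (¬S(v) ∨ ¬S(v1)))
Pull the quantifiers to the front (each side's bound variable is not free in the other side):
  ∃z ∀x ∀s ∃v ∃v1 (¬S(z) ∨ ¬S(x) ∨ T(s) ∧ (¬S(v) ∨ ¬S(v1)))

∃z ∀x ∀s ∃v ∃v1 (¬S(z) ∨ ¬S(x) ∨ T(s) ∧ (¬S(v) ∨ ¬S(v1)))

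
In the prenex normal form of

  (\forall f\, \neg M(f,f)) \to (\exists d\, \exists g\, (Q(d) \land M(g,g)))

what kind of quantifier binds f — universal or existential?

First replace A → B with ¬A ∨ B.
  \neg (\forall f\, \neg M(f,f)) \lor (\exists d\, \exists g\, (Q(d) \land M(g,g)))
Push ¬ through the quantifiers and connectives to reach negation normal form:
  (\exists f\, M(f,f)) \lor (\exists d\, \exists g\, (Q(d) \land M(g,g)))
All bound variables are already distinct, so no renaming is needed.
Pull the quantifiers to the front (each side's bound variable is not free in the other side):
  \exists f\, \exists d\, \exists g\, (M(f,f) \lor Q(d) \land M(g,g))
The quantifier \forall f sits under an odd number of negations (counting the antecedent side of each →), so it flips to \exists f.

existential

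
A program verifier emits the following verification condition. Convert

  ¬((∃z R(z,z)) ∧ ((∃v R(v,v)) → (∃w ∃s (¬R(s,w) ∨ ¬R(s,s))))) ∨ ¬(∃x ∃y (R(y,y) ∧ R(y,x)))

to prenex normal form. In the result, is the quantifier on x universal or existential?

First replace A → B with ¬A ∨ B.
  ¬((∃z R(z,z)) ∧ (¬(∃v R(v,v)) ∨ (∃w ∃s (¬R(s,w) ∨ ¬R(s,s))))) ∨ ¬(∃x ∃y (R(y,y) ∧ R(y,x)))
Move each ¬ inward, flipping quantifiers it crosses:
  (∀z ¬R(z,z)) ∨ (∃v R(v,v)) ∧ (∀w ∀s (R(s,w) ∧ R(s,s))) ∨ (∀x ∀y (¬R(y,y) ∨ ¬R(y,x)))
All bound variables are already distinct, so no renaming is needed.
Extract every quantifier outward, since the variables are now distinct and don't occur free across branches:
  ∀z ∃v ∀w ∀s ∀x ∀y (¬R(z,z) ∨ R(v,v) ∧ R(s,w) ∧ R(s,s) ∨ ¬R(y,y) ∨ ¬R(y,x))
The quantifier ∃x sits under an odd number of negations (counting the antecedent side of each →), so it flips to ∀x.

universal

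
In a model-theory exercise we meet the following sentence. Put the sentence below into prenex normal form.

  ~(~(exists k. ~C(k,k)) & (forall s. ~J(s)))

Drive negations inward (¬∀x A ≡ ∃x ¬A, ¬∃x A ≡ ∀x ¬A, De Morgan for ∧/∨):
  (exists k. ~C(k,k)) | (exists s. J(s))
All bound variables are already distinct, so no renaming is needed.
Extract every quantifier outward, since the variables are now distinct and don't occur free across branches:
  exists k. exists s. (~C(k,k) | J(s))

exists k. exists s. (~C(k,k) | J(s))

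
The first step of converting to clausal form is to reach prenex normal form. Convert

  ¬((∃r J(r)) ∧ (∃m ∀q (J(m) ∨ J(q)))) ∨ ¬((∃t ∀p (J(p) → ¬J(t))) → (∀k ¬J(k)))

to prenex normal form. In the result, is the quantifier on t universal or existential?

Eliminate → and ↔ using ¬ and ∨.
  ¬((∃r J(r)) ∧ (∃m ∀q (J(m) ∨ J(q)))) ∨ ¬(¬(∃t ∀p (¬J(p) ∨ ¬J(t))) ∨ (∀k ¬J(k)))
Move each ¬ inward, flipping quantifiers it crosses:
  (∀r ¬J(r)) ∨ (∀m ∃q (¬J(m) ∧ ¬J(q))) ∨ (∃t ∀p (¬J(p) ∨ ¬J(t))) ∧ (∃k J(k))
All bound variables are already distinct, so no renaming is needed.
Pull the quantifiers to the front (each side's bound variable is not free in the other side):
  ∀r ∀m ∃q ∃t ∀p ∃k (¬J(r) ∨ ¬J(m) ∧ ¬J(q) ∨ (¬J(p) ∨ ¬J(t)) ∧ J(k))
The quantifier ∃t sits under an even number of negations (counting the antecedent side of each →), so it remains existential.

existential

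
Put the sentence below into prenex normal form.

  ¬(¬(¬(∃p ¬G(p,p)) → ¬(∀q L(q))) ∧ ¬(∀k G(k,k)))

∃p ∃q ∀k (¬G(p,p) ∨ ¬L(q) ∨ G(k,k))

Eliminate → and ↔ using ¬ and ∨.
  ¬(¬(¬¬(∃p ¬G(p,p)) ∨ ¬(∀q L(q))) ∧ ¬(∀k G(k,k)))
Move each ¬ inward, flipping quantifiers it crosses:
  (∃p ¬G(p,p)) ∨ (∃q ¬L(q)) ∨ (∀k G(k,k))
All bound variables are already distinct, so no renaming is needed.
Extract every quantifier outward, since the variables are now distinct and don't occur free across branches:
  ∃p ∃q ∀k (¬G(p,p) ∨ ¬L(q) ∨ G(k,k))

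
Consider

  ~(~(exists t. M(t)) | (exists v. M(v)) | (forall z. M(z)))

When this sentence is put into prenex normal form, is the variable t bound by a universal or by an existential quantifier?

Move each ¬ inward, flipping quantifiers it crosses:
  (exists t. M(t)) & (forall v. ~M(v)) & (exists z. ~M(z))
All bound variables are already distinct, so no renaming is needed.
Finally move all quantifiers to the prefix:
  exists t. forall v. exists z. (M(t) & ~M(v) & ~M(z))
The quantifier exists t sits under an even number of negations, so it remains existential.

existential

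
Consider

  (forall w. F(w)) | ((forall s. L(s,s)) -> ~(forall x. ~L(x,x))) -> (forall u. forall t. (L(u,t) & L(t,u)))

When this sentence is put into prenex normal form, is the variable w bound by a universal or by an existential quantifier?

First replace A → B with ¬A ∨ B.
  ~((forall w. F(w)) | ~(forall s. L(s,s)) | ~(forall x. ~L(x,x))) | (forall u. forall t. (L(u,t) & L(t,u)))
Move each ¬ inward, flipping quantifiers it crosses:
  (exists w. ~F(w)) & (forall s. L(s,s)) & (forall x. ~L(x,x)) | (forall u. forall t. (L(u,t) & L(t,u)))
All bound variables are already distinct, so no renaming is needed.
Pull the quantifiers to the front (each side's bound variable is not free in the other side):
  exists w. forall s. forall x. forall u. forall t. (~F(w) & L(s,s) & ~L(x,x) | L(u,t) & L(t,u))
The quantifier forall w sits under an odd number of negations (counting the antecedent side of each →), so it flips to exists w.

existential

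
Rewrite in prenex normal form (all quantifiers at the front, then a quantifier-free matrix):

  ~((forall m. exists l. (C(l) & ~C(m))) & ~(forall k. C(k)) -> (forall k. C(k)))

First replace A → B with ¬A ∨ B.
  ~(~((forall m. exists l. (C(l) & ~C(m))) & ~(forall k. C(k))) | (forall k. C(k)))
Drive negations inward (¬∀x A ≡ ∃x ¬A, ¬∃x A ≡ ∀x ¬A, De Morgan for ∧/∨):
  (forall m. exists l. (C(l) & ~C(m))) & (exists k. ~C(k)) & (exists k. ~C(k))
Give each quantifier a distinct variable: k↦c.
  (forall m. exists l. (C(l) & ~C(m))) & (exists k. ~C(k)) & (exists c. ~C(c))
Finally move all quantifiers to the prefix:
  forall m. exists l. exists k. exists c. (C(l) & ~C(m) & ~C(k) & ~C(c))

forall m. exists l. exists k. exists c. (C(l) & ~C(m) & ~C(k) & ~C(c))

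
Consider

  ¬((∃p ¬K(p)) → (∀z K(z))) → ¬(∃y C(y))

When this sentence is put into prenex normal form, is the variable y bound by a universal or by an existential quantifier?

universal

Rewrite implications/biconditionals: A → B as ¬A ∨ B.
  ¬¬(¬(∃p ¬K(p)) ∨ (∀z K(z))) ∨ ¬(∃y C(y))
Push ¬ through the quantifiers and connectives to reach negation normal form:
  (∀p K(p)) ∨ (∀z K(z)) ∨ (∀y ¬C(y))
Finally move all quantifiers to the prefix:
  ∀p ∀z ∀y (K(p) ∨ K(z) ∨ ¬C(y))
The quantifier ∃y sits under an odd number of negations (counting the antecedent side of each →), so it flips to ∀y.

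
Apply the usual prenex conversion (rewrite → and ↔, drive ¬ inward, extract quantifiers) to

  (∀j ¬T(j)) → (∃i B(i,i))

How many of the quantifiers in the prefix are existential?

Eliminate → and ↔ using ¬ and ∨.
  ¬(∀j ¬T(j)) ∨ (∃i B(i,i))
Push ¬ through the quantifiers and connectives to reach negation normal form:
  (∃j T(j)) ∨ (∃i B(i,i))
Finally move all quantifiers to the prefix:
  ∃j ∃i (T(j) ∨ B(i,i))
The prefix is ∃j ∃i: 0 universal, 2 existential.

2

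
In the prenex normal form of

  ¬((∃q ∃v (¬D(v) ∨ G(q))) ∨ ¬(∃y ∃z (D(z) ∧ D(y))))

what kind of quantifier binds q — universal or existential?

universal

Push ¬ through the quantifiers and connectives to reach negation normal form:
  (∀q ∀v (D(v) ∧ ¬G(q))) ∧ (∃y ∃z (D(z) ∧ D(y)))
All bound variables are already distinct, so no renaming is needed.
Pull the quantifiers to the front (each side's bound variable is not free in the other side):
  ∀q ∀v ∃y ∃z (D(v) ∧ ¬G(q) ∧ D(z) ∧ D(y))
The quantifier ∃q sits under an odd number of negations, so it flips to ∀q.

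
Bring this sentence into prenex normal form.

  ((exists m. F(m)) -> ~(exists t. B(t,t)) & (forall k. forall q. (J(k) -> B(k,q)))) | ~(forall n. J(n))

forall m. forall t. forall k. forall q. exists n. (~F(m) | ~B(t,t) & (~J(k) | B(k,q)) | ~J(n))

First replace A → B with ¬A ∨ B.
  ~(exists m. F(m)) | ~(exists t. B(t,t)) & (forall k. forall q. (~J(k) | B(k,q))) | ~(forall n. J(n))
Drive negations inward (¬∀x A ≡ ∃x ¬A, ¬∃x A ≡ ∀x ¬A, De Morgan for ∧/∨):
  (forall m. ~F(m)) | (forall t. ~B(t,t)) & (forall k. forall q. (~J(k) | B(k,q))) | (exists n. ~J(n))
Extract every quantifier outward, since the variables are now distinct and don't occur free across branches:
  forall m. forall t. forall k. forall q. exists n. (~F(m) | ~B(t,t) & (~J(k) | B(k,q)) | ~J(n))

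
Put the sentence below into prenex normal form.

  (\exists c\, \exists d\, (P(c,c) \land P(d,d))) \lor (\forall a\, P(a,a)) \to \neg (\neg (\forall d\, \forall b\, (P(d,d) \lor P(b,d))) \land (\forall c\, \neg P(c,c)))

Eliminate → and ↔ using ¬ and ∨.
  \neg ((\exists c\, \exists d\, (P(c,c) \land P(d,d))) \lor (\forall a\, P(a,a))) \lor \neg (\neg (\forall d\, \forall b\, (P(d,d) \lor P(b,d))) \land (\forall c\, \neg P(c,c)))
Drive negations inward (¬∀x A ≡ ∃x ¬A, ¬∃x A ≡ ∀x ¬A, De Morgan for ∧/∨):
  (\forall c\, \forall d\, (\neg P(c,c) \lor \neg P(d,d))) \land (\exists a\, \neg P(a,a)) \lor (\forall d\, \forall b\, (P(d,d) \lor P(b,d))) \lor (\exists c\, P(c,c))
Rename bound variables to avoid capture: d↦v1, c↦x.
  (\forall c\, \forall d\, (\neg P(c,c) \lor \neg P(d,d))) \land (\exists a\, \neg P(a,a)) \lor (\forall v1\, \forall b\, (P(v1,v1) \lor P(b,v1))) \lor (\exists x\, P(x,x))
Extract every quantifier outward, since the variables are now distinct and don't occur free across branches:
  \forall c\, \forall d\, \exists a\, \forall v1\, \forall b\, \exists x\, ((\neg P(c,c) \lor \neg P(d,d)) \land \neg P(a,a) \lor P(v1,v1) \lor P(b,v1) \lor P(x,x))

\forall c\, \forall d\, \exists a\, \forall v1\, \forall b\, \exists x\, ((\neg P(c,c) \lor \neg P(d,d)) \land \neg P(a,a) \lor P(v1,v1) \lor P(b,v1) \lor P(x,x))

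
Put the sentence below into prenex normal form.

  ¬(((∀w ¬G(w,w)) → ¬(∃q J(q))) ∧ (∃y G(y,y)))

First replace A → B with ¬A ∨ B.
  ¬((¬(∀w ¬G(w,w)) ∨ ¬(∃q J(q))) ∧ (∃y G(y,y)))
Push ¬ through the quantifiers and connectives to reach negation normal form:
  (∀w ¬G(w,w)) ∧ (∃q J(q)) ∨ (∀y ¬G(y,y))
Extract every quantifier outward, since the variables are now distinct and don't occur free across branches:
  ∀w ∃q ∀y (¬G(w,w) ∧ J(q) ∨ ¬G(y,y))

∀w ∃q ∀y (¬G(w,w) ∧ J(q) ∨ ¬G(y,y))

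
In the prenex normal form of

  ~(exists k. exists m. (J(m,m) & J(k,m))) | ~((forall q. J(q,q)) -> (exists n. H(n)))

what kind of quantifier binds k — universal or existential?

Rewrite implications/biconditionals: A → B as ¬A ∨ B.
  ~(exists k. exists m. (J(m,m) & J(k,m))) | ~(~(forall q. J(q,q)) | (exists n. H(n)))
Move each ¬ inward, flipping quantifiers it crosses:
  (forall k. forall m. (~J(m,m) | ~J(k,m))) | (forall q. J(q,q)) & (forall n. ~H(n))
Pull the quantifiers to the front (each side's bound variable is not free in the other side):
  forall k. forall m. forall q. forall n. (~J(m,m) | ~J(k,m) | J(q,q) & ~H(n))
The quantifier exists k sits under an odd number of negations (counting the antecedent side of each →), so it flips to forall k.

universal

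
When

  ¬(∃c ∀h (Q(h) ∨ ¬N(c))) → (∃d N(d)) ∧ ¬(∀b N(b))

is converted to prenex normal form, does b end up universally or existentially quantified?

existential

Eliminate → and ↔ using ¬ and ∨.
  ¬¬(∃c ∀h (Q(h) ∨ ¬N(c))) ∨ (∃d N(d)) ∧ ¬(∀b N(b))
Move each ¬ inward, flipping quantifiers it crosses:
  (∃c ∀h (Q(h) ∨ ¬N(c))) ∨ (∃d N(d)) ∧ (∃b ¬N(b))
All bound variables are already distinct, so no renaming is needed.
Pull the quantifiers to the front (each side's bound variable is not free in the other side):
  ∃c ∀h ∃d ∃b (Q(h) ∨ ¬N(c) ∨ N(d) ∧ ¬N(b))
The quantifier ∀b sits under an odd number of negations (counting the antecedent side of each →), so it flips to ∃b.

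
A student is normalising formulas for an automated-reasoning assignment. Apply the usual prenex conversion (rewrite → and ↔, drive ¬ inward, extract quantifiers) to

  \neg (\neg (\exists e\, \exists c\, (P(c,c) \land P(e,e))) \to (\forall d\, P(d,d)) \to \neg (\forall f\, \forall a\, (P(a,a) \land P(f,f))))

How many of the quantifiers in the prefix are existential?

0

Rewrite implications/biconditionals: A → B as ¬A ∨ B.
  \neg (\neg \neg (\exists e\, \exists c\, (P(c,c) \land P(e,e))) \lor \neg (\forall d\, P(d,d)) \lor \neg (\forall f\, \forall a\, (P(a,a) \land P(f,f))))
Push ¬ through the quantifiers and connectives to reach negation normal form:
  (\forall e\, \forall c\, (\neg P(c,c) \lor \neg P(e,e))) \land (\forall d\, P(d,d)) \land (\forall f\, \forall a\, (P(a,a) \land P(f,f)))
All bound variables are already distinct, so no renaming is needed.
Finally move all quantifiers to the prefix:
  \forall e\, \forall c\, \forall d\, \forall f\, \forall a\, ((\neg P(c,c) \lor \neg P(e,e)) \land P(d,d) \land P(a,a) \land P(f,f))
The prefix is \forall e \forall c \forall d \forall f \forall a: 5 universal, 0 existential.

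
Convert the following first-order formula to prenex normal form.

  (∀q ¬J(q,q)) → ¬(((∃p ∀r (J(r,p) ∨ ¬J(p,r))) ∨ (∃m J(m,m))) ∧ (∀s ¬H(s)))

∃q ∀p ∃r ∀m ∃s (J(q,q) ∨ ¬J(r,p) ∧ J(p,r) ∧ ¬J(m,m) ∨ H(s))

First replace A → B with ¬A ∨ B.
  ¬(∀q ¬J(q,q)) ∨ ¬(((∃p ∀r (J(r,p) ∨ ¬J(p,r))) ∨ (∃m J(m,m))) ∧ (∀s ¬H(s)))
Move each ¬ inward, flipping quantifiers it crosses:
  (∃q J(q,q)) ∨ (∀p ∃r (¬J(r,p) ∧ J(p,r))) ∧ (∀m ¬J(m,m)) ∨ (∃s H(s))
All bound variables are already distinct, so no renaming is needed.
Pull the quantifiers to the front (each side's bound variable is not free in the other side):
  ∃q ∀p ∃r ∀m ∃s (J(q,q) ∨ ¬J(r,p) ∧ J(p,r) ∧ ¬J(m,m) ∨ H(s))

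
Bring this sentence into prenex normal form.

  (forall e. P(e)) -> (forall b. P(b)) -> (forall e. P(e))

exists e. exists b. forall w1. (~P(e) | ~P(b) | P(w1))

First replace A → B with ¬A ∨ B.
  ~(forall e. P(e)) | ~(forall b. P(b)) | (forall e. P(e))
Move each ¬ inward, flipping quantifiers it crosses:
  (exists e. ~P(e)) | (exists b. ~P(b)) | (forall e. P(e))
Standardize variables apart so no two quantifiers bind the same name: e↦w1.
  (exists e. ~P(e)) | (exists b. ~P(b)) | (forall w1. P(w1))
Finally move all quantifiers to the prefix:
  exists e. exists b. forall w1. (~P(e) | ~P(b) | P(w1))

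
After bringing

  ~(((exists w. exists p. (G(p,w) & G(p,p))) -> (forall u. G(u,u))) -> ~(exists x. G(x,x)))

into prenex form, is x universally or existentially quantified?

existential

Rewrite implications/biconditionals: A → B as ¬A ∨ B.
  ~(~(~(exists w. exists p. (G(p,w) & G(p,p))) | (forall u. G(u,u))) | ~(exists x. G(x,x)))
Drive negations inward (¬∀x A ≡ ∃x ¬A, ¬∃x A ≡ ∀x ¬A, De Morgan for ∧/∨):
  ((forall w. forall p. (~G(p,w) | ~G(p,p))) | (forall u. G(u,u))) & (exists x. G(x,x))
All bound variables are already distinct, so no renaming is needed.
Pull the quantifiers to the front (each side's bound variable is not free in the other side):
  forall w. forall p. forall u. exists x. ((~G(p,w) | ~G(p,p) | G(u,u)) & G(x,x))
The quantifier exists x sits under an even number of negations (counting the antecedent side of each →), so it remains existential.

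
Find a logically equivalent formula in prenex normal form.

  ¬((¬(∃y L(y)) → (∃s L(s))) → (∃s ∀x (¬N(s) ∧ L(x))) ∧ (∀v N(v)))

Rewrite implications/biconditionals: A → B as ¬A ∨ B.
  ¬(¬(¬¬(∃y L(y)) ∨ (∃s L(s))) ∨ (∃s ∀x (¬N(s) ∧ L(x))) ∧ (∀v N(v)))
Drive negations inward (¬∀x A ≡ ∃x ¬A, ¬∃x A ≡ ∀x ¬A, De Morgan for ∧/∨):
  ((∃y L(y)) ∨ (∃s L(s))) ∧ ((∀s ∃x (N(s) ∨ ¬L(x))) ∨ (∃v ¬N(v)))
Standardize variables apart so no two quantifiers bind the same name: s↦u1.
  ((∃y L(y)) ∨ (∃s L(s))) ∧ ((∀u1 ∃x (N(u1) ∨ ¬L(x))) ∨ (∃v ¬N(v)))
Extract every quantifier outward, since the variables are now distinct and don't occur free across branches:
  ∃y ∃s ∀u1 ∃x ∃v ((L(y) ∨ L(s)) ∧ (N(u1) ∨ ¬L(x) ∨ ¬N(v)))

∃y ∃s ∀u1 ∃x ∃v ((L(y) ∨ L(s)) ∧ (N(u1) ∨ ¬L(x) ∨ ¬N(v)))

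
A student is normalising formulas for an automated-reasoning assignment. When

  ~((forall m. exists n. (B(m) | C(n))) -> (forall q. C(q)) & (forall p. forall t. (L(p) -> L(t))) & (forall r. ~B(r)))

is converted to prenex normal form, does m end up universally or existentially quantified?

Eliminate → and ↔ using ¬ and ∨.
  ~(~(forall m. exists n. (B(m) | C(n))) | (forall q. C(q)) & (forall p. forall t. (~L(p) | L(t))) & (forall r. ~B(r)))
Move each ¬ inward, flipping quantifiers it crosses:
  (forall m. exists n. (B(m) | C(n))) & ((exists q. ~C(q)) | (exists p. exists t. (L(p) & ~L(t))) | (exists r. B(r)))
Finally move all quantifiers to the prefix:
  forall m. exists n. exists q. exists p. exists t. exists r. ((B(m) | C(n)) & (~C(q) | L(p) & ~L(t) | B(r)))
The quantifier forall m sits under an even number of negations (counting the antecedent side of each →), so it remains universal.

universal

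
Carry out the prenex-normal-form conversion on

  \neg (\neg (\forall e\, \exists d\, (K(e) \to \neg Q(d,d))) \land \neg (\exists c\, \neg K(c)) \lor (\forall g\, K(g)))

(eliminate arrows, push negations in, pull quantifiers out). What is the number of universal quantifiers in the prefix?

First replace A → B with ¬A ∨ B.
  \neg (\neg (\forall e\, \exists d\, (\neg K(e) \lor \neg Q(d,d))) \land \neg (\exists c\, \neg K(c)) \lor (\forall g\, K(g)))
Move each ¬ inward, flipping quantifiers it crosses:
  ((\forall e\, \exists d\, (\neg K(e) \lor \neg Q(d,d))) \lor (\exists c\, \neg K(c))) \land (\exists g\, \neg K(g))
All bound variables are already distinct, so no renaming is needed.
Pull the quantifiers to the front (each side's bound variable is not free in the other side):
  \forall e\, \exists d\, \exists c\, \exists g\, ((\neg K(e) \lor \neg Q(d,d) \lor \neg K(c)) \land \neg K(g))
The prefix is \forall e \exists d \exists c \exists g: 1 universal, 3 existential.

1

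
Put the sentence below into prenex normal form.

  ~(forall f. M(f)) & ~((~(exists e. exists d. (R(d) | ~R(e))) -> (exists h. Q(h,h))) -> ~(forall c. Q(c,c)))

exists f. exists e. exists d. exists h. forall c. (~M(f) & (R(d) | ~R(e) | Q(h,h)) & Q(c,c))

Rewrite implications/biconditionals: A → B as ¬A ∨ B.
  ~(forall f. M(f)) & ~(~(~~(exists e. exists d. (R(d) | ~R(e))) | (exists h. Q(h,h))) | ~(forall c. Q(c,c)))
Drive negations inward (¬∀x A ≡ ∃x ¬A, ¬∃x A ≡ ∀x ¬A, De Morgan for ∧/∨):
  (exists f. ~M(f)) & ((exists e. exists d. (R(d) | ~R(e))) | (exists h. Q(h,h))) & (forall c. Q(c,c))
All bound variables are already distinct, so no renaming is needed.
Finally move all quantifiers to the prefix:
  exists f. exists e. exists d. exists h. forall c. (~M(f) & (R(d) | ~R(e) | Q(h,h)) & Q(c,c))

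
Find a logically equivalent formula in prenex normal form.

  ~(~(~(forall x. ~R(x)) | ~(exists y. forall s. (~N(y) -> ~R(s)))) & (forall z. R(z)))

Rewrite implications/biconditionals: A → B as ¬A ∨ B.
  ~(~(~(forall x. ~R(x)) | ~(exists y. forall s. (~~N(y) | ~R(s)))) & (forall z. R(z)))
Push ¬ through the quantifiers and connectives to reach negation normal form:
  (exists x. R(x)) | (forall y. exists s. (~N(y) & R(s))) | (exists z. ~R(z))
Pull the quantifiers to the front (each side's bound variable is not free in the other side):
  exists x. forall y. exists s. exists z. (R(x) | ~N(y) & R(s) | ~R(z))

exists x. forall y. exists s. exists z. (R(x) | ~N(y) & R(s) | ~R(z))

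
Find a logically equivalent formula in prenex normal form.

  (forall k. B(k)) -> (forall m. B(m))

exists k. forall m. (~B(k) | B(m))

First replace A → B with ¬A ∨ B.
  ~(forall k. B(k)) | (forall m. B(m))
Move each ¬ inward, flipping quantifiers it crosses:
  (exists k. ~B(k)) | (forall m. B(m))
Pull the quantifiers to the front (each side's bound variable is not free in the other side):
  exists k. forall m. (~B(k) | B(m))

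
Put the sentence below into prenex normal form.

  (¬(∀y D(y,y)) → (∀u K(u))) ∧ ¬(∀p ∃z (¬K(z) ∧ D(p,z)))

∀y ∀u ∃p ∀z ((D(y,y) ∨ K(u)) ∧ (K(z) ∨ ¬D(p,z)))

First replace A → B with ¬A ∨ B.
  (¬¬(∀y D(y,y)) ∨ (∀u K(u))) ∧ ¬(∀p ∃z (¬K(z) ∧ D(p,z)))
Push ¬ through the quantifiers and connectives to reach negation normal form:
  ((∀y D(y,y)) ∨ (∀u K(u))) ∧ (∃p ∀z (K(z) ∨ ¬D(p,z)))
Extract every quantifier outward, since the variables are now distinct and don't occur free across branches:
  ∀y ∀u ∃p ∀z ((D(y,y) ∨ K(u)) ∧ (K(z) ∨ ¬D(p,z)))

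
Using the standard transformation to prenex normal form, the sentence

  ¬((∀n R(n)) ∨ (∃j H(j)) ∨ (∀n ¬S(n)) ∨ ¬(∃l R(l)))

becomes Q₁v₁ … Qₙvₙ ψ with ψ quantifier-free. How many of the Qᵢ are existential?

Move each ¬ inward, flipping quantifiers it crosses:
  (∃n ¬R(n)) ∧ (∀j ¬H(j)) ∧ (∃n S(n)) ∧ (∃l R(l))
Standardize variables apart so no two quantifiers bind the same name: n↦x.
  (∃n ¬R(n)) ∧ (∀j ¬H(j)) ∧ (∃x S(x)) ∧ (∃l R(l))
Extract every quantifier outward, since the variables are now distinct and don't occur free across branches:
  ∃n ∀j ∃x ∃l (¬R(n) ∧ ¬H(j) ∧ S(x) ∧ R(l))
The prefix is ∃n ∀j ∃x ∃l: 1 universal, 3 existential.

3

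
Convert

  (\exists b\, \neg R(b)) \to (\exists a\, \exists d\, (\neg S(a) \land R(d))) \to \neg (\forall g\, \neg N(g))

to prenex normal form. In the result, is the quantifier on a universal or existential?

Eliminate → and ↔ using ¬ and ∨.
  \neg (\exists b\, \neg R(b)) \lor \neg (\exists a\, \exists d\, (\neg S(a) \land R(d))) \lor \neg (\forall g\, \neg N(g))
Drive negations inward (¬∀x A ≡ ∃x ¬A, ¬∃x A ≡ ∀x ¬A, De Morgan for ∧/∨):
  (\forall b\, R(b)) \lor (\forall a\, \forall d\, (S(a) \lor \neg R(d))) \lor (\exists g\, N(g))
All bound variables are already distinct, so no renaming is needed.
Finally move all quantifiers to the prefix:
  \forall b\, \forall a\, \forall d\, \exists g\, (R(b) \lor S(a) \lor \neg R(d) \lor N(g))
The quantifier \exists a sits under an odd number of negations (counting the antecedent side of each →), so it flips to \forall a.

universal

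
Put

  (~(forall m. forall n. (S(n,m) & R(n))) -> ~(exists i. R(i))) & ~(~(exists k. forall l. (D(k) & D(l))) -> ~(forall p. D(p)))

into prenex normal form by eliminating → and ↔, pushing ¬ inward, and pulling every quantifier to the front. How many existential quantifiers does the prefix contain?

Rewrite implications/biconditionals: A → B as ¬A ∨ B.
  (~~(forall m. forall n. (S(n,m) & R(n))) | ~(exists i. R(i))) & ~(~~(exists k. forall l. (D(k) & D(l))) | ~(forall p. D(p)))
Push ¬ through the quantifiers and connectives to reach negation normal form:
  ((forall m. forall n. (S(n,m) & R(n))) | (forall i. ~R(i))) & (forall k. exists l. (~D(k) | ~D(l))) & (forall p. D(p))
All bound variables are already distinct, so no renaming is needed.
Pull the quantifiers to the front (each side's bound variable is not free in the other side):
  forall m. forall n. forall i. forall k. exists l. forall p. ((S(n,m) & R(n) | ~R(i)) & (~D(k) | ~D(l)) & D(p))
The prefix is forall m forall n forall i forall k exists l forall p: 5 universal, 1 existential.

1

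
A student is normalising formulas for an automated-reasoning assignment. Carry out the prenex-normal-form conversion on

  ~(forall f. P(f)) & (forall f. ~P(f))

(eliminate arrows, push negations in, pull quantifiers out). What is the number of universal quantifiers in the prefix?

1

Push ¬ through the quantifiers and connectives to reach negation normal form:
  (exists f. ~P(f)) & (forall f. ~P(f))
Rename bound variables to avoid capture: f↦q.
  (exists f. ~P(f)) & (forall q. ~P(q))
Extract every quantifier outward, since the variables are now distinct and don't occur free across branches:
  exists f. forall q. (~P(f) & ~P(q))
The prefix is exists f forall q: 1 universal, 1 existential.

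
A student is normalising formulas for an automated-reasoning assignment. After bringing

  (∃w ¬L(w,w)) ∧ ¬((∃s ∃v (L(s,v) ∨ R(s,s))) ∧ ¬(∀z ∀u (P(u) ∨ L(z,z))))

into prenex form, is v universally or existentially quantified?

Push ¬ through the quantifiers and connectives to reach negation normal form:
  (∃w ¬L(w,w)) ∧ ((∀s ∀v (¬L(s,v) ∧ ¬R(s,s))) ∨ (∀z ∀u (P(u) ∨ L(z,z))))
All bound variables are already distinct, so no renaming is needed.
Pull the quantifiers to the front (each side's bound variable is not free in the other side):
  ∃w ∀s ∀v ∀z ∀u (¬L(w,w) ∧ (¬L(s,v) ∧ ¬R(s,s) ∨ P(u) ∨ L(z,z)))
The quantifier ∃v sits under an odd number of negations, so it flips to ∀v.

universal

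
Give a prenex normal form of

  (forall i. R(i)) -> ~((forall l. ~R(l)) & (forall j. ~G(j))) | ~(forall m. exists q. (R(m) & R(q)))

exists i. exists l. exists j. exists m. forall q. (~R(i) | R(l) | G(j) | ~R(m) | ~R(q))

Eliminate → and ↔ using ¬ and ∨.
  ~(forall i. R(i)) | ~((forall l. ~R(l)) & (forall j. ~G(j))) | ~(forall m. exists q. (R(m) & R(q)))
Drive negations inward (¬∀x A ≡ ∃x ¬A, ¬∃x A ≡ ∀x ¬A, De Morgan for ∧/∨):
  (exists i. ~R(i)) | (exists l. R(l)) | (exists j. G(j)) | (exists m. forall q. (~R(m) | ~R(q)))
All bound variables are already distinct, so no renaming is needed.
Finally move all quantifiers to the prefix:
  exists i. exists l. exists j. exists m. forall q. (~R(i) | R(l) | G(j) | ~R(m) | ~R(q))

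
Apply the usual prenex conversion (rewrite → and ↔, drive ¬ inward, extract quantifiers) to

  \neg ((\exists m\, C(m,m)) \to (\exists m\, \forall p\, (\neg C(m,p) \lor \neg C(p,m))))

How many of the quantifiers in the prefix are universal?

First replace A → B with ¬A ∨ B.
  \neg (\neg (\exists m\, C(m,m)) \lor (\exists m\, \forall p\, (\neg C(m,p) \lor \neg C(p,m))))
Move each ¬ inward, flipping quantifiers it crosses:
  (\exists m\, C(m,m)) \land (\forall m\, \exists p\, (C(m,p) \land C(p,m)))
Give each quantifier a distinct variable: m↦s.
  (\exists m\, C(m,m)) \land (\forall s\, \exists p\, (C(s,p) \land C(p,s)))
Pull the quantifiers to the front (each side's bound variable is not free in the other side):
  \exists m\, \forall s\, \exists p\, (C(m,m) \land C(s,p) \land C(p,s))
The prefix is \exists m \forall s \exists p: 1 universal, 2 existential.

1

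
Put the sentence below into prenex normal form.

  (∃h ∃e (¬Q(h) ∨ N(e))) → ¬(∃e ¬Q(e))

∀h ∀e ∀s (Q(h) ∧ ¬N(e) ∨ Q(s))

First replace A → B with ¬A ∨ B.
  ¬(∃h ∃e (¬Q(h) ∨ N(e))) ∨ ¬(∃e ¬Q(e))
Push ¬ through the quantifiers and connectives to reach negation normal form:
  (∀h ∀e (Q(h) ∧ ¬N(e))) ∨ (∀e Q(e))
Standardize variables apart so no two quantifiers bind the same name: e↦s.
  (∀h ∀e (Q(h) ∧ ¬N(e))) ∨ (∀s Q(s))
Pull the quantifiers to the front (each side's bound variable is not free in the other side):
  ∀h ∀e ∀s (Q(h) ∧ ¬N(e) ∨ Q(s))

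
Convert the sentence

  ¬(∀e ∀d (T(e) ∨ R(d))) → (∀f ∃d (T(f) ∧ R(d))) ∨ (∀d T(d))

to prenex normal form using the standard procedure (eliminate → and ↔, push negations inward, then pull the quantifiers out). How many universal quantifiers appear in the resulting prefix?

4

Eliminate → and ↔ using ¬ and ∨.
  ¬¬(∀e ∀d (T(e) ∨ R(d))) ∨ (∀f ∃d (T(f) ∧ R(d))) ∨ (∀d T(d))
Move each ¬ inward, flipping quantifiers it crosses:
  (∀e ∀d (T(e) ∨ R(d))) ∨ (∀f ∃d (T(f) ∧ R(d))) ∨ (∀d T(d))
Give each quantifier a distinct variable: d↦x, d↦v.
  (∀e ∀d (T(e) ∨ R(d))) ∨ (∀f ∃x (T(f) ∧ R(x))) ∨ (∀v T(v))
Pull the quantifiers to the front (each side's bound variable is not free in the other side):
  ∀e ∀d ∀f ∃x ∀v (T(e) ∨ R(d) ∨ T(f) ∧ R(x) ∨ T(v))
The prefix is ∀e ∀d ∀f ∃x ∀v: 4 universal, 1 existential.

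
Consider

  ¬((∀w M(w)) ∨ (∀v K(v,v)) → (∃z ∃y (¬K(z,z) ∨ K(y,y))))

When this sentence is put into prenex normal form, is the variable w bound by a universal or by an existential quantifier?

universal

Eliminate → and ↔ using ¬ and ∨.
  ¬(¬((∀w M(w)) ∨ (∀v K(v,v))) ∨ (∃z ∃y (¬K(z,z) ∨ K(y,y))))
Move each ¬ inward, flipping quantifiers it crosses:
  ((∀w M(w)) ∨ (∀v K(v,v))) ∧ (∀z ∀y (K(z,z) ∧ ¬K(y,y)))
All bound variables are already distinct, so no renaming is needed.
Pull the quantifiers to the front (each side's bound variable is not free in the other side):
  ∀w ∀v ∀z ∀y ((M(w) ∨ K(v,v)) ∧ K(z,z) ∧ ¬K(y,y))
The quantifier ∀w sits under an even number of negations (counting the antecedent side of each →), so it remains universal.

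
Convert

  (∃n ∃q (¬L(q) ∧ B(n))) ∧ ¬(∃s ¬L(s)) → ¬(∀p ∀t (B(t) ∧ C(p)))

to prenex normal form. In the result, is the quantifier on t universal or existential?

existential

First replace A → B with ¬A ∨ B.
  ¬((∃n ∃q (¬L(q) ∧ B(n))) ∧ ¬(∃s ¬L(s))) ∨ ¬(∀p ∀t (B(t) ∧ C(p)))
Drive negations inward (¬∀x A ≡ ∃x ¬A, ¬∃x A ≡ ∀x ¬A, De Morgan for ∧/∨):
  (∀n ∀q (L(q) ∨ ¬B(n))) ∨ (∃s ¬L(s)) ∨ (∃p ∃t (¬B(t) ∨ ¬C(p)))
All bound variables are already distinct, so no renaming is needed.
Extract every quantifier outward, since the variables are now distinct and don't occur free across branches:
  ∀n ∀q ∃s ∃p ∃t (L(q) ∨ ¬B(n) ∨ ¬L(s) ∨ ¬B(t) ∨ ¬C(p))
The quantifier ∀t sits under an odd number of negations (counting the antecedent side of each →), so it flips to ∃t.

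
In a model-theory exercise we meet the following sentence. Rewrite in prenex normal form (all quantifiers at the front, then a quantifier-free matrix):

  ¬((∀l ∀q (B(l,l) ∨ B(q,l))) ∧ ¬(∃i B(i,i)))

Push ¬ through the quantifiers and connectives to reach negation normal form:
  (∃l ∃q (¬B(l,l) ∧ ¬B(q,l))) ∨ (∃i B(i,i))
All bound variables are already distinct, so no renaming is needed.
Finally move all quantifiers to the prefix:
  ∃l ∃q ∃i (¬B(l,l) ∧ ¬B(q,l) ∨ B(i,i))

∃l ∃q ∃i (¬B(l,l) ∧ ¬B(q,l) ∨ B(i,i))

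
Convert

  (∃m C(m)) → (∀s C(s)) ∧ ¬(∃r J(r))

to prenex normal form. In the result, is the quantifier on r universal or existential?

Eliminate → and ↔ using ¬ and ∨.
  ¬(∃m C(m)) ∨ (∀s C(s)) ∧ ¬(∃r J(r))
Move each ¬ inward, flipping quantifiers it crosses:
  (∀m ¬C(m)) ∨ (∀s C(s)) ∧ (∀r ¬J(r))
Extract every quantifier outward, since the variables are now distinct and don't occur free across branches:
  ∀m ∀s ∀r (¬C(m) ∨ C(s) ∧ ¬J(r))
The quantifier ∃r sits under an odd number of negations (counting the antecedent side of each →), so it flips to ∀r.

universal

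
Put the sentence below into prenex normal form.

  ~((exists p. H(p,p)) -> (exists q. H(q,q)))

Eliminate → and ↔ using ¬ and ∨.
  ~(~(exists p. H(p,p)) | (exists q. H(q,q)))
Drive negations inward (¬∀x A ≡ ∃x ¬A, ¬∃x A ≡ ∀x ¬A, De Morgan for ∧/∨):
  (exists p. H(p,p)) & (forall q. ~H(q,q))
Extract every quantifier outward, since the variables are now distinct and don't occur free across branches:
  exists p. forall q. (H(p,p) & ~H(q,q))

exists p. forall q. (H(p,p) & ~H(q,q))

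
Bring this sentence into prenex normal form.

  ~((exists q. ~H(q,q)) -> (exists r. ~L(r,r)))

Eliminate → and ↔ using ¬ and ∨.
  ~(~(exists q. ~H(q,q)) | (exists r. ~L(r,r)))
Push ¬ through the quantifiers and connectives to reach negation normal form:
  (exists q. ~H(q,q)) & (forall r. L(r,r))
Finally move all quantifiers to the prefix:
  exists q. forall r. (~H(q,q) & L(r,r))

exists q. forall r. (~H(q,q) & L(r,r))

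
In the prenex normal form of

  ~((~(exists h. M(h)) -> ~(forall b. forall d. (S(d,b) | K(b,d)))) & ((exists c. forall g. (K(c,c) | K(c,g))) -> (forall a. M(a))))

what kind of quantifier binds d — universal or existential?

First replace A → B with ¬A ∨ B.
  ~((~~(exists h. M(h)) | ~(forall b. forall d. (S(d,b) | K(b,d)))) & (~(exists c. forall g. (K(c,c) | K(c,g))) | (forall a. M(a))))
Drive negations inward (¬∀x A ≡ ∃x ¬A, ¬∃x A ≡ ∀x ¬A, De Morgan for ∧/∨):
  (forall h. ~M(h)) & (forall b. forall d. (S(d,b) | K(b,d))) | (exists c. forall g. (K(c,c) | K(c,g))) & (exists a. ~M(a))
All bound variables are already distinct, so no renaming is needed.
Finally move all quantifiers to the prefix:
  forall h. forall b. forall d. exists c. forall g. exists a. (~M(h) & (S(d,b) | K(b,d)) | (K(c,c) | K(c,g)) & ~M(a))
The quantifier forall d sits under an even number of negations (counting the antecedent side of each →), so it remains universal.

universal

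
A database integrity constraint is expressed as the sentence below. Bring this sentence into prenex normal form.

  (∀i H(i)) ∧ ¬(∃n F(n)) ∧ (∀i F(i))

∀i ∀n ∀c (H(i) ∧ ¬F(n) ∧ F(c))

Push ¬ through the quantifiers and connectives to reach negation normal form:
  (∀i H(i)) ∧ (∀n ¬F(n)) ∧ (∀i F(i))
Rename bound variables to avoid capture: i↦c.
  (∀i H(i)) ∧ (∀n ¬F(n)) ∧ (∀c F(c))
Finally move all quantifiers to the prefix:
  ∀i ∀n ∀c (H(i) ∧ ¬F(n) ∧ F(c))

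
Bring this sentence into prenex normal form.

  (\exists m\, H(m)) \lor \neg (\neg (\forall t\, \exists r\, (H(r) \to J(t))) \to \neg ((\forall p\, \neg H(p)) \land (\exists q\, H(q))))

\exists m\, \exists t\, \forall r\, \forall p\, \exists q\, (H(m) \lor H(r) \land \neg J(t) \land \neg H(p) \land H(q))

Eliminate → and ↔ using ¬ and ∨.
  (\exists m\, H(m)) \lor \neg (\neg \neg (\forall t\, \exists r\, (\neg H(r) \lor J(t))) \lor \neg ((\forall p\, \neg H(p)) \land (\exists q\, H(q))))
Move each ¬ inward, flipping quantifiers it crosses:
  (\exists m\, H(m)) \lor (\exists t\, \forall r\, (H(r) \land \neg J(t))) \land (\forall p\, \neg H(p)) \land (\exists q\, H(q))
Pull the quantifiers to the front (each side's bound variable is not free in the other side):
  \exists m\, \exists t\, \forall r\, \forall p\, \exists q\, (H(m) \lor H(r) \land \neg J(t) \land \neg H(p) \land H(q))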